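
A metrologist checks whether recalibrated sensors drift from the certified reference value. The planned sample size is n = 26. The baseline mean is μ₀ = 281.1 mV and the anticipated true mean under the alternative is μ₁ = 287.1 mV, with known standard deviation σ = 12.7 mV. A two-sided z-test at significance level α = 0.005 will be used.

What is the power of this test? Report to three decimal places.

Standardized effect: d = |μ₁ − μ₀| / σ = |287.1 − 281.1| / 12.7 = 0.4724
Noncentrality parameter: λ = d·√n = 0.4724 × √26 = 2.4090
Critical value for a two-sided test at α = 0.005: z_{α/2} = 2.807.
Power = Φ(λ − 2.807) + Φ(−λ − 2.807) = Φ(-0.398) + Φ(-5.216) = 0.3453 + 0.0000 = 0.3453.

Power ≈ 0.345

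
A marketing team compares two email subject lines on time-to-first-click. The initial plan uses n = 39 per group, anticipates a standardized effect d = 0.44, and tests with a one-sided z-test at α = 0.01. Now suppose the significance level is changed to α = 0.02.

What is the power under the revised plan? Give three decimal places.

δ = d·√(n/2) = 0.44 × √(39/2) = 1.9430 (unchanged). New critical value: z_{0.02} = 2.054.
Revised power = Φ(δ − 2.054) = Φ(-0.111) = 0.4559.

Power ≈ 0.456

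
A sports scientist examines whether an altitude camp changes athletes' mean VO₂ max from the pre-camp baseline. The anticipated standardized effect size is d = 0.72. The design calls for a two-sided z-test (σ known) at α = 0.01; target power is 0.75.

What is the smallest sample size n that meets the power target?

n = 21

For power 0.75 need Φ(δ − z_{0.005}) = 0.75, so δ = z_{0.005} + z_{0.25} = 2.576 + 0.674 = 3.250.
(The Φ(−δ − z_{α/2}) term is vanishingly small for δ > 0 and is dropped in the standard sample-size formula.)
δ = d·√n ⇒ n = (δ/d)² = (3.250 / 0.72)² = 20.38.
Rounding up, n = 21.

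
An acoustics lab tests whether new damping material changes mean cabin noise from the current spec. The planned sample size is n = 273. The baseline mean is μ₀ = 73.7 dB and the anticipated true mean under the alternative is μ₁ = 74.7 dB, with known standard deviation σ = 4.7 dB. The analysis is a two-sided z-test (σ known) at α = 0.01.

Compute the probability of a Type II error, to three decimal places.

Standardized effect: d = |μ₁ − μ₀| / σ = |74.7 − 73.7| / 4.7 = 0.2128
Noncentrality parameter: δ = d·√n = 0.2128 × √273 = 3.5155
Critical value for a two-sided test at α = 0.01: z_{α/2} = 2.576.
Power = Φ(δ − 2.576) + Φ(−δ − 2.576) = Φ(0.940) + Φ(-6.091) = 0.8263 + 0.0000 = 0.8263.
Type II error: β = 1 − power = 1 − 0.8263 = 0.1737.

β ≈ 0.174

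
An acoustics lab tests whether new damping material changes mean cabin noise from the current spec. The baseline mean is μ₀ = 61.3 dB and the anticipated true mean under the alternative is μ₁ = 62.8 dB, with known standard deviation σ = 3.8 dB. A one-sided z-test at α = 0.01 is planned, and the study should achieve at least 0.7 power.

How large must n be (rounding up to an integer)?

n = 53

Standardized effect: d = |μ₁ − μ₀| / σ = |62.8 − 61.3| / 3.8 = 0.3947
Set Φ(δ − 2.326) = 0.7; then δ − 2.326 = Φ⁻¹(0.7) = 0.524, giving δ = 2.851.
δ = d·√n ⇒ n = (δ/d)² = (2.851 / 0.3947)² = 52.16.
Rounding up, n = 53.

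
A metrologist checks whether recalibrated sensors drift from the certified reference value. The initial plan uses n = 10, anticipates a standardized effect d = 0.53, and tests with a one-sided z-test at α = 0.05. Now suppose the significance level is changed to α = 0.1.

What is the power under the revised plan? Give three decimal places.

δ = d·√n = 0.53 × √10 = 1.6760 (unchanged). New critical value: z_{0.1} = 1.282.
Revised power = P(Z > 1.282 − δ) = Φ(0.394) = 0.6534.

Power ≈ 0.653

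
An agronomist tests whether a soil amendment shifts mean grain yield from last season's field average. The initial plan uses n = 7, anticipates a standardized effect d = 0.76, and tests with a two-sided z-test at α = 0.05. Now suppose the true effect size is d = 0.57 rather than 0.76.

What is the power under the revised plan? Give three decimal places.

Power ≈ 0.326

With d = 0.57: δ = d·√n = 0.57 × √7 = 1.5081. Critical value z_{0.025} = 1.960.
Revised power = Φ(δ − 1.960) + Φ(−δ − 1.960) = Φ(-0.452) + Φ(-3.468) = 0.3257 + 0.0003 = 0.3259.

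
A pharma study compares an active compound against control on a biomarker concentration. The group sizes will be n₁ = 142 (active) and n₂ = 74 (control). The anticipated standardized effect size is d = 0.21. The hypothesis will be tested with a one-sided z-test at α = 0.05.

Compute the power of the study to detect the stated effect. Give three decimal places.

Noncentrality parameter: λ = d / √(1/n₁ + 1/n₂) = 0.21 / √(1/142 + 1/74) = 1.4647
Critical value for a one-sided test at α = 0.05: z_α = 1.645.
Power = Φ(λ − 1.645) = Φ(-0.180) = 0.4285.

Power ≈ 0.429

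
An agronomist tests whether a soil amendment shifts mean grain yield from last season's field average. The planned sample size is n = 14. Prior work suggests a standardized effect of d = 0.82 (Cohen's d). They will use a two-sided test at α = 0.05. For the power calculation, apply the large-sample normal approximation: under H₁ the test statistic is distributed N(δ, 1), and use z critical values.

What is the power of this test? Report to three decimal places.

Power ≈ 0.866

Noncentrality parameter: δ = d·√n = 0.82 × √14 = 3.0682
Critical value for a two-sided test at α = 0.05: z_{α/2} = 1.960.
Power = Φ(δ − 1.960) + Φ(−δ − 1.960) = Φ(1.108) + Φ(-5.028) = 0.8661 + 0.0000 = 0.8661.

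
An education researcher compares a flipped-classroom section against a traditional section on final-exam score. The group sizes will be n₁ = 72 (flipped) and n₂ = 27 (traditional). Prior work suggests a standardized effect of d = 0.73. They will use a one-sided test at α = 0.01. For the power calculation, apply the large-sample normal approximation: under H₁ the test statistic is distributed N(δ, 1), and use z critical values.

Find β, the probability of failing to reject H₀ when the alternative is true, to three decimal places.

Noncentrality parameter: δ = d / √(1/n₁ + 1/n₂) = 0.73 / √(1/72 + 1/27) = 3.2348
Critical value for a one-sided test at α = 0.01: z_α = 2.326.
Power = P(Z > 2.326 − δ) = Φ(0.908) = 0.8182.
Type II error: β = 1 − power = 1 − 0.8182 = 0.1818.

β ≈ 0.182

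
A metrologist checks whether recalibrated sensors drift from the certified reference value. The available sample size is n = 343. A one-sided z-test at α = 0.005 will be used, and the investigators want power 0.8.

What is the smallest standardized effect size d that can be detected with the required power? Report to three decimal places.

Required noncentrality: δ = z_{0.005} + z_{0.20} = 2.576 + 0.842 = 3.417.
δ = d·√n ⇒ d = δ/√n = 3.417/√343 = 0.1845.

d ≈ 0.185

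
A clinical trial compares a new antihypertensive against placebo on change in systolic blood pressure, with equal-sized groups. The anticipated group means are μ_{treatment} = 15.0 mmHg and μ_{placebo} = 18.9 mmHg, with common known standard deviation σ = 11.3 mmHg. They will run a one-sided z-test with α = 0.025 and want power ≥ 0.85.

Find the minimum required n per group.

Standardized effect: d = |μ_{treatment} − μ_{placebo}| / σ = |15.0 − 18.9| / 11.3 = 0.3451
Set Φ(δ − 1.960) = 0.85; then δ − 1.960 = Φ⁻¹(0.85) = 1.036, giving δ = 2.996.
δ = d·√(n/2) ⇒ n = 2(δ/d)² = 2 × (2.996 / 0.3451)² = 150.75.
Round up to the next whole unit.

n = 151 per group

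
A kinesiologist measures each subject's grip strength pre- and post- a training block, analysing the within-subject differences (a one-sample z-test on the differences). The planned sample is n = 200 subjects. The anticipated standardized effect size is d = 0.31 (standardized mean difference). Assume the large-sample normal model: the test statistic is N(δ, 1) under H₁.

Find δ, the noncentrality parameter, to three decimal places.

δ = d·√n = 0.31 × √200 = 4.3841

δ ≈ 4.384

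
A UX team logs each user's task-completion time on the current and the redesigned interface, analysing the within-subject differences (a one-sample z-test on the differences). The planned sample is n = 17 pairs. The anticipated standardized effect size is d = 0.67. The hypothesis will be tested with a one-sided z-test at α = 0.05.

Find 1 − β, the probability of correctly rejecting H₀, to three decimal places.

Power ≈ 0.868

Noncentrality parameter: δ = d·√n = 0.67 × √17 = 2.7625
One-sided α = 0.05 → critical value z_{0.05} = 1.645.
Power = Φ(δ − 1.645) = Φ(1.118) = 0.8681.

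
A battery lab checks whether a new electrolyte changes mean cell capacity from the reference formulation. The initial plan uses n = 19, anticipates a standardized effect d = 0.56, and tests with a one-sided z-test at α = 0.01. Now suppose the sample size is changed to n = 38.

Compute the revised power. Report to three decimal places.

Power ≈ 0.870

With n = 38: δ = d·√n = 0.56 × √38 = 3.4521. Critical value z_{0.01} = 2.326.
Revised power = P(Z > 2.326 − δ) = Φ(1.126) = 0.8699.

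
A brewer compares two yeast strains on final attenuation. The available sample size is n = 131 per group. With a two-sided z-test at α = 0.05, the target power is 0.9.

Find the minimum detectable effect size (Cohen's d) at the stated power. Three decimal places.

Required noncentrality: δ = z_{0.025} + z_{0.10} = 1.960 + 1.282 = 3.242.
(The second rejection-region term Φ(−δ − z_{α/2}) is negligible and dropped.)
δ = d·√(n/2) ⇒ d = δ/√(n/2) = 3.242/√(131/2) = 0.4005.

d ≈ 0.401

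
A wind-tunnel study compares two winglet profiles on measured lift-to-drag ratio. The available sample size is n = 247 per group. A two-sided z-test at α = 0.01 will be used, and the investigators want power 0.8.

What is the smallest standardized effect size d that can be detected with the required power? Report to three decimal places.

d ≈ 0.308

Required noncentrality: δ = z_{0.005} + z_{0.20} = 2.576 + 0.842 = 3.417.
(The second rejection-region term Φ(−δ − z_{α/2}) is negligible and dropped.)
δ = d·√(n/2) ⇒ d = δ/√(n/2) = 3.417/√(247/2) = 0.3075.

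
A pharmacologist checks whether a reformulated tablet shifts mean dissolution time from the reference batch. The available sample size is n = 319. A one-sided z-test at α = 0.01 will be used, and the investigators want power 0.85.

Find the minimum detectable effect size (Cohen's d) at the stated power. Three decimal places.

d ≈ 0.188

Required noncentrality: δ = z_{0.01} + z_{0.15} = 2.326 + 1.036 = 3.363.
δ = d·√n ⇒ d = δ/√n = 3.363/√319 = 0.1883.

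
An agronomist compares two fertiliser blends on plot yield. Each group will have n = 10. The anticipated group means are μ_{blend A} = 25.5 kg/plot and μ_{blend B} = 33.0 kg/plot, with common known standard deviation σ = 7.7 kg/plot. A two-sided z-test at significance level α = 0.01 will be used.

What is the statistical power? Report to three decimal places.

Power ≈ 0.345

Standardized effect: d = |μ_{blend A} − μ_{blend B}| / σ = |25.5 − 33.0| / 7.7 = 0.9740
Noncentrality parameter: δ = d·√(n/2) = 0.9740 × √(10/2) = 2.1780
Two-sided α = 0.01 → critical value z_{0.005} = 2.576.
Power = Φ(δ − 2.576) + Φ(−δ − 2.576) = Φ(-0.398) + Φ(-4.754) = 0.3454 + 0.0000 = 0.3454.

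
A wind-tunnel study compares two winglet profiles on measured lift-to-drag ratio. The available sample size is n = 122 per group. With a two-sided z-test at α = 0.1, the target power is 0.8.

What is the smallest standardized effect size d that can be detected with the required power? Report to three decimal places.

Need Φ(δ − 1.645) = 0.8, so δ = 1.645 + 0.842 = 2.486.
(Lower-tail contribution to power is negligible for δ > 0.)
δ = d·√(n/2) ⇒ d = δ/√(n/2) = 2.486/√(122/2) = 0.3184.

d ≈ 0.318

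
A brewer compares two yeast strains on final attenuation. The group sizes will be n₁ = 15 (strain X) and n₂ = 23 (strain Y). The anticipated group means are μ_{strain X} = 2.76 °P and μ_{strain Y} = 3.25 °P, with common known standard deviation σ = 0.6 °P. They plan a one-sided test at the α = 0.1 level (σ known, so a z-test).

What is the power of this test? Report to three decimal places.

Power ≈ 0.881

Standardized effect: d = |μ_{strain X} − μ_{strain Y}| / σ = |2.76 − 3.25| / 0.6 = 0.8167
Noncentrality parameter: δ = d / √(1/n₁ + 1/n₂) = 0.8167 / √(1/15 + 1/23) = 2.4607
Critical value for a one-sided test at α = 0.1: z_α = 1.282.
Power = P(Z > 1.282 − δ) = Φ(1.179) = 0.8808.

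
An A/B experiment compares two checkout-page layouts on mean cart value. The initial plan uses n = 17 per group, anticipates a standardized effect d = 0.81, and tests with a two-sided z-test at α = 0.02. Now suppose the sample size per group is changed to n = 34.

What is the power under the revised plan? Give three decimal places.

With n = 34 per group: δ = d·√(n/2) = 0.81 × √(34/2) = 3.3397. Critical value z_{0.01} = 2.326.
Revised power = Φ(δ − 2.326) + Φ(−δ − 2.326) = Φ(1.013) + Φ(-5.666) = 0.8446 + 0.0000 = 0.8446.

Power ≈ 0.845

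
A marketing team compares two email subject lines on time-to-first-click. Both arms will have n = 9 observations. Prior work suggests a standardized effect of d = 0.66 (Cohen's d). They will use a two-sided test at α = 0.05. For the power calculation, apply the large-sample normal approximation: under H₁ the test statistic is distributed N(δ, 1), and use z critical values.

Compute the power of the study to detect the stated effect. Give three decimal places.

Power ≈ 0.288

Noncentrality parameter: δ = d·√(n/2) = 0.66 × √(9/2) = 1.4001
Critical value for a two-sided test at α = 0.05: z_{α/2} = 1.960.
Power = Φ(δ − 1.960) + Φ(−δ − 1.960) = Φ(-0.560) + Φ(-3.360) = 0.2878 + 0.0004 = 0.2882.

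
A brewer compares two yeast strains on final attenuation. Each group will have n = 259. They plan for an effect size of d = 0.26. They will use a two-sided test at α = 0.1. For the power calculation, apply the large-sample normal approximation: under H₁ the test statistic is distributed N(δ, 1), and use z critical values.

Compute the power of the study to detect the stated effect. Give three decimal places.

Power ≈ 0.906

Noncentrality parameter: δ = d·√(n/2) = 0.26 × √(259/2) = 2.9587
Two-sided α = 0.1 → critical value z_{0.05} = 1.645.
Power = Φ(δ − 1.645) + Φ(−δ − 1.645) = Φ(1.314) + Φ(-4.604) = 0.9056 + 0.0000 = 0.9056.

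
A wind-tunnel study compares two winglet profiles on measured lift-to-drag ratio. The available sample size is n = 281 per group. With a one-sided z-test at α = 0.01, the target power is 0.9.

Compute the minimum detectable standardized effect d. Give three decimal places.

Need Φ(δ − 2.326) = 0.9, so δ = 2.326 + 1.282 = 3.608.
δ = d·√(n/2) ⇒ d = δ/√(n/2) = 3.608/√(281/2) = 0.3044.

d ≈ 0.304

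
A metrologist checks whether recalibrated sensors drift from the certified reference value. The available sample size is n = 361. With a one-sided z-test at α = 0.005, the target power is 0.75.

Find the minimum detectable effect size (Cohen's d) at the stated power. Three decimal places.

d ≈ 0.171

Need Φ(δ − 2.576) = 0.75, so δ = 2.576 + 0.674 = 3.250.
δ = d·√n ⇒ d = δ/√n = 3.250/√361 = 0.1711.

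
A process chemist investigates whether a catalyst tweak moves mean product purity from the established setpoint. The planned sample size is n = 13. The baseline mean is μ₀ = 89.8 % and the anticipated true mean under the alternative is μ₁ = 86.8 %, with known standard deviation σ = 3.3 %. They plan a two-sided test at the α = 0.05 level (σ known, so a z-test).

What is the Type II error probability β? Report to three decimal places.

β ≈ 0.094

Standardized effect: d = |μ₁ − μ₀| / σ = |86.8 − 89.8| / 3.3 = 0.9091
Noncentrality parameter: δ = d·√n = 0.9091 × √13 = 3.2778
Critical value for a two-sided test at α = 0.05: z_{α/2} = 1.960.
Power = Φ(δ − 1.960) + Φ(−δ − 1.960) = Φ(1.318) + Φ(-5.238) = 0.9062 + 0.0000 = 0.9062.
Type II error: β = 1 − power = 1 − 0.9062 = 0.0938.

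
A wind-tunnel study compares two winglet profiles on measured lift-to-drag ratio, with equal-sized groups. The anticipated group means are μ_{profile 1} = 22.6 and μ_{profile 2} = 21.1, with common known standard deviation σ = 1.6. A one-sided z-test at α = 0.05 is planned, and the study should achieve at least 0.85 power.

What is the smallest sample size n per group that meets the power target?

Standardized effect: d = |μ_{profile 1} − μ_{profile 2}| / σ = |22.6 − 21.1| / 1.6 = 0.9375
For power 0.85 need Φ(δ − z_{0.05}) = 0.85, so δ = z_{0.05} + z_{0.15} = 1.645 + 1.036 = 2.681.
δ = d·√(n/2) ⇒ n = 2(δ/d)² = 2 × (2.681 / 0.9375)² = 16.36.
Round up to the next whole unit.

n = 17 per group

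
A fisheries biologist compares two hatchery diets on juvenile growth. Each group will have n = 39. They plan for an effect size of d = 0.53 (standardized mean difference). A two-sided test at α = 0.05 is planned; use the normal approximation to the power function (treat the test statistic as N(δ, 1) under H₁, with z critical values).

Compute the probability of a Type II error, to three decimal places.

Noncentrality parameter: δ = d·√(n/2) = 0.53 × √(39/2) = 2.3404
Two-sided α = 0.05 → critical value z_{0.025} = 1.960.
Power = Φ(δ − 1.960) + Φ(−δ − 1.960) = Φ(0.380) + Φ(-4.300) = 0.6482 + 0.0000 = 0.6482.
Type II error: β = 1 − power = 1 − 0.6482 = 0.3518.

β ≈ 0.352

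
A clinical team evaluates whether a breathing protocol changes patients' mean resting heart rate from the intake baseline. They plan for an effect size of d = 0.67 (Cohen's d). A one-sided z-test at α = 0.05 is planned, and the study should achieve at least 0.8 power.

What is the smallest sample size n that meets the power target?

Set Φ(δ − 1.645) = 0.8; then δ − 1.645 = Φ⁻¹(0.8) = 0.842, giving δ = 2.486.
δ = d·√n ⇒ n = (δ/d)² = (2.486 / 0.67)² = 13.77.
Rounding up, n = 14.

n = 14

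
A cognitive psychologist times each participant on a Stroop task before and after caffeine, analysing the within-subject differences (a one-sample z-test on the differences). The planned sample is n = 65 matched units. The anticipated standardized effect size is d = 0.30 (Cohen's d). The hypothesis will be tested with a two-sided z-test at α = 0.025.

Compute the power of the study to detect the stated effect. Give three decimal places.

Noncentrality parameter: λ = d·√n = 0.30 × √65 = 2.4187
Critical value for a two-sided test at α = 0.025: z_{α/2} = 2.241.
Power = Φ(λ − 2.241) + Φ(−λ − 2.241) = Φ(0.177) + Φ(-4.660) = 0.5704 + 0.0000 = 0.5704.

Power ≈ 0.570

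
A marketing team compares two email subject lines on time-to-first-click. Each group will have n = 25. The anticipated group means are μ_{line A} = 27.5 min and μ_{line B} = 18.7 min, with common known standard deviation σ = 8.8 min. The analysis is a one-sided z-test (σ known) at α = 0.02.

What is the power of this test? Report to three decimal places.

Standardized effect: d = |μ_{line A} − μ_{line B}| / σ = |27.5 − 18.7| / 8.8 = 1.0000
Noncentrality parameter: δ = d·√(n/2) = 1.0000 × √(25/2) = 3.5355
One-sided α = 0.02 → critical value z_{0.02} = 2.054.
Power = P(Z > 2.054 − δ) = Φ(1.482) = 0.9308.

Power ≈ 0.931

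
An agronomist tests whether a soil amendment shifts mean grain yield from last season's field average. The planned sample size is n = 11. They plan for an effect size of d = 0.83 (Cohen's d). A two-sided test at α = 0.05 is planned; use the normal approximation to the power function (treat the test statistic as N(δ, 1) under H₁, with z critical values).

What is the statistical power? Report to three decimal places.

Power ≈ 0.786

Noncentrality parameter: δ = d·√n = 0.83 × √11 = 2.7528
Critical value for a two-sided test at α = 0.05: z_{α/2} = 1.960.
Power = Φ(δ − 1.960) + Φ(−δ − 1.960) = Φ(0.793) + Φ(-4.713) = 0.7861 + 0.0000 = 0.7861.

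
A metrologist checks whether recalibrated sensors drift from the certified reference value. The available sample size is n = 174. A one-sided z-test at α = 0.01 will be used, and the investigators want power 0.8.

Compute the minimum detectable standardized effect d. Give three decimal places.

Need Φ(δ − 2.326) = 0.8, so δ = 2.326 + 0.842 = 3.168.
δ = d·√n ⇒ d = δ/√n = 3.168/√174 = 0.2402.

d ≈ 0.240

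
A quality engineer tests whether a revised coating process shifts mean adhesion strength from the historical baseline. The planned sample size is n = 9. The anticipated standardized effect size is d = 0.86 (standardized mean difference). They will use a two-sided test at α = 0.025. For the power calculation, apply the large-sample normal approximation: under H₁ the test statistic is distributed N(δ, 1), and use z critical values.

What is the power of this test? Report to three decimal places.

Noncentrality parameter: δ = d·√n = 0.86 × √9 = 2.5800
Critical value for a two-sided test at α = 0.025: z_{α/2} = 2.241.
Power = Φ(δ − 2.241) + Φ(−δ − 2.241) = Φ(0.339) + Φ(-4.821) = 0.6325 + 0.0000 = 0.6325.

Power ≈ 0.633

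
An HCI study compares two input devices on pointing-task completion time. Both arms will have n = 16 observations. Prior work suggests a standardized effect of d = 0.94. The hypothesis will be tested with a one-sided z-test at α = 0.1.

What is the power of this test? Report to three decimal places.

Noncentrality parameter: λ = d·√(n/2) = 0.94 × √(16/2) = 2.6587
One-sided α = 0.1 → critical value z_{0.1} = 1.282.
Power = Φ(λ − 1.282) = Φ(1.377) = 0.9158.

Power ≈ 0.916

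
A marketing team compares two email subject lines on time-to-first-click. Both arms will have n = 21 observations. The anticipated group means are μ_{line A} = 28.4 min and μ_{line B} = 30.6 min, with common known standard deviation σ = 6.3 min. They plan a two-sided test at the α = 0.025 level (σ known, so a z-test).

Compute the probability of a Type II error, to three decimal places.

Standardized effect: d = |μ_{line A} − μ_{line B}| / σ = |28.4 − 30.6| / 6.3 = 0.3492
Noncentrality parameter: δ = d·√(n/2) = 0.3492 × √(21/2) = 1.1316
Critical value for a two-sided test at α = 0.025: z_{α/2} = 2.241.
Power = Φ(δ − 2.241) + Φ(−δ − 2.241) = Φ(-1.110) + Φ(-3.373) = 0.1335 + 0.0004 = 0.1339.
Type II error: β = 1 − power = 1 − 0.1339 = 0.8661.

β ≈ 0.866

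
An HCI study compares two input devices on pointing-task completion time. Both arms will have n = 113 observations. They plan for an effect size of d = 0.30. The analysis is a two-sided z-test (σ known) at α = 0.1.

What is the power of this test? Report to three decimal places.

Noncentrality parameter: δ = d·√(n/2) = 0.30 × √(113/2) = 2.2550
Critical value for a two-sided test at α = 0.1: z_{α/2} = 1.645.
Power = Φ(δ − 1.645) + Φ(−δ − 1.645) = Φ(0.610) + Φ(-3.900) = 0.7291 + 0.0000 = 0.7292.

Power ≈ 0.729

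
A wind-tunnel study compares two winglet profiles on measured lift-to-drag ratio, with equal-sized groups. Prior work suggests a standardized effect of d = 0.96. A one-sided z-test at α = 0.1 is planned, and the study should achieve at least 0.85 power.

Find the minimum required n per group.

n = 12 per group

Set Φ(δ − 1.282) = 0.85; then δ − 1.282 = Φ⁻¹(0.85) = 1.036, giving δ = 2.318.
δ = d·√(n/2) ⇒ n = 2(δ/d)² = 2 × (2.318 / 0.96)² = 11.66.
Round up to the next whole unit.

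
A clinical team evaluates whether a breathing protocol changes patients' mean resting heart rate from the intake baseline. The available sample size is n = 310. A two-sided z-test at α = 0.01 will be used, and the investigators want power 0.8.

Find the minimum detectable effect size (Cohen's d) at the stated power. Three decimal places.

d ≈ 0.194

Need Φ(δ − 2.576) = 0.8, so δ = 2.576 + 0.842 = 3.417.
(Lower-tail contribution to power is negligible for δ > 0.)
δ = d·√n ⇒ d = δ/√n = 3.417/√310 = 0.1941.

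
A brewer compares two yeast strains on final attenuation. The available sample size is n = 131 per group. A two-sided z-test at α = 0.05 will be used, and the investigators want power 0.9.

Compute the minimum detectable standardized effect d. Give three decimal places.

d ≈ 0.401

Required noncentrality: δ = z_{0.025} + z_{0.10} = 1.960 + 1.282 = 3.242.
(Lower-tail contribution to power is negligible for δ > 0.)
δ = d·√(n/2) ⇒ d = δ/√(n/2) = 3.242/√(131/2) = 0.4005.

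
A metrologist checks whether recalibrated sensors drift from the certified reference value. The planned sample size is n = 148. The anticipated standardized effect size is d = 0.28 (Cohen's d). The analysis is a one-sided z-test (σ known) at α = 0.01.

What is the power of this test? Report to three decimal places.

Noncentrality parameter: δ = d·√n = 0.28 × √148 = 3.4063
One-sided α = 0.01 → critical value z_{0.01} = 2.326.
Power = P(Z > 2.326 − δ) = Φ(1.080) = 0.8599.

Power ≈ 0.860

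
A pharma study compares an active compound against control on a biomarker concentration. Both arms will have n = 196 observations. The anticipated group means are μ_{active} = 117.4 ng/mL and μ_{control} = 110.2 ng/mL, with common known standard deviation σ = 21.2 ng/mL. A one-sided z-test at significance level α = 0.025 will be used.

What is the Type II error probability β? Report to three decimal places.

Standardized effect: d = |μ_{active} − μ_{control}| / σ = |117.4 − 110.2| / 21.2 = 0.3396
Noncentrality parameter: δ = d·√(n/2) = 0.3396 × √(196/2) = 3.3621
Critical value for a one-sided test at α = 0.025: z_α = 1.960.
Power = P(Z > 1.960 − δ) = Φ(1.402) = 0.9196.
Type II error: β = 1 − power = 1 − 0.9196 = 0.0804.

β ≈ 0.080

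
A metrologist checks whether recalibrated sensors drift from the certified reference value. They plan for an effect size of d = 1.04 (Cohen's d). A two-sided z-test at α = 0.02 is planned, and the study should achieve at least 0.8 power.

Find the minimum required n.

n = 10

Set Φ(δ − 2.326) = 0.8; then δ − 2.326 = Φ⁻¹(0.8) = 0.842, giving δ = 3.168.
(For δ > 0 the lower-tail rejection region contributes negligibly to power, so the one-term inversion is standard.)
δ = d·√n ⇒ n = (δ/d)² = (3.168 / 1.04)² = 9.28.
Round up to the next whole unit.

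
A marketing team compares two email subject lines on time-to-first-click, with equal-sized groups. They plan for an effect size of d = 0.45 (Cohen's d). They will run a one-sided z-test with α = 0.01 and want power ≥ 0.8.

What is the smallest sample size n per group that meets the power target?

Set Φ(δ − 2.326) = 0.8; then δ − 2.326 = Φ⁻¹(0.8) = 0.842, giving δ = 3.168.
δ = d·√(n/2) ⇒ n = 2(δ/d)² = 2 × (3.168 / 0.45)² = 99.12.
Round up to the next whole unit.

n = 100 per group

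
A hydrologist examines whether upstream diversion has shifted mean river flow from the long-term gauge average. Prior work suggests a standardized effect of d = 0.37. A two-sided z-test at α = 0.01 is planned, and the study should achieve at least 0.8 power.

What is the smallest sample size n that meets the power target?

Set Φ(δ − 2.576) = 0.8; then δ − 2.576 = Φ⁻¹(0.8) = 0.842, giving δ = 3.417.
(For δ > 0 the lower-tail rejection region contributes negligibly to power, so the one-term inversion is standard.)
δ = d·√n ⇒ n = (δ/d)² = (3.417 / 0.37)² = 85.31.
Rounding up, n = 86.

n = 86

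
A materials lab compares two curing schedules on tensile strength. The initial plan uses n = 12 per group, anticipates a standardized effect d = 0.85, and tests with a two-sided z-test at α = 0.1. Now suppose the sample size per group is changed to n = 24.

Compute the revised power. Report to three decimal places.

With n = 24 per group: δ = d·√(n/2) = 0.85 × √(24/2) = 2.9445. Critical value z_{0.05} = 1.645.
Revised power = Φ(δ − 1.645) + Φ(−δ − 1.645) = Φ(1.300) + Φ(-4.589) = 0.9031 + 0.0000 = 0.9031.

Power ≈ 0.903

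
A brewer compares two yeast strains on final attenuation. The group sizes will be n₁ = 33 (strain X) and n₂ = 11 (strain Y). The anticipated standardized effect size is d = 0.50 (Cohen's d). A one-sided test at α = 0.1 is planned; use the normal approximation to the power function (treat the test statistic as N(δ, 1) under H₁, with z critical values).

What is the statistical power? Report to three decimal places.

Noncentrality parameter: δ = d / √(1/n₁ + 1/n₂) = 0.50 / √(1/33 + 1/11) = 1.4361
Critical value for a one-sided test at α = 0.1: z_α = 1.282.
Power = P(Z > 1.282 − δ) = Φ(0.155) = 0.5614.

Power ≈ 0.561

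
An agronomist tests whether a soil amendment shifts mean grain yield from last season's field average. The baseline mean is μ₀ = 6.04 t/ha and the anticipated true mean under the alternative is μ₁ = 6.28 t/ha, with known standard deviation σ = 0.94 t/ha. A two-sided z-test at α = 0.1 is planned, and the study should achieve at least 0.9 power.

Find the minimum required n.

Standardized effect: d = |μ₁ − μ₀| / σ = |6.28 − 6.04| / 0.94 = 0.2553
Set Φ(δ − 1.645) = 0.9; then δ − 1.645 = Φ⁻¹(0.9) = 1.282, giving δ = 2.926.
(The Φ(−δ − z_{α/2}) term is vanishingly small for δ > 0 and is dropped in the standard sample-size formula.)
δ = d·√n ⇒ n = (δ/d)² = (2.926 / 0.2553)² = 131.37.
Rounding up, n = 132.

n = 132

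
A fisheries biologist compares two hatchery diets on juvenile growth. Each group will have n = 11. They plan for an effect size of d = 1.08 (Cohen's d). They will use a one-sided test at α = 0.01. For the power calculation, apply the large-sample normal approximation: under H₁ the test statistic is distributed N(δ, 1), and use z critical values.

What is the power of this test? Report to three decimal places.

Noncentrality parameter: δ = d·√(n/2) = 1.08 × √(11/2) = 2.5328
Critical value for a one-sided test at α = 0.01: z_α = 2.326.
Power = P(Z > 2.326 − δ) = Φ(0.206) = 0.5818.

Power ≈ 0.582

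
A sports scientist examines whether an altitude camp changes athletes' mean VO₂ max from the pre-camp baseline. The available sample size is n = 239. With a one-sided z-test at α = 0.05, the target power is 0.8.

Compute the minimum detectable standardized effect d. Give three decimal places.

d ≈ 0.161

Need Φ(δ − 1.645) = 0.8, so δ = 1.645 + 0.842 = 2.486.
δ = d·√n ⇒ d = δ/√n = 2.486/√239 = 0.1608.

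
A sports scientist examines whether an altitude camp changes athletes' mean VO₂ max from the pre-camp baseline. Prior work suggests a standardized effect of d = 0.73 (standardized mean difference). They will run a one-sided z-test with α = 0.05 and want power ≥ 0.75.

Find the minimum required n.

For power 0.75 need Φ(δ − z_{0.05}) = 0.75, so δ = z_{0.05} + z_{0.25} = 1.645 + 0.674 = 2.319.
δ = d·√n ⇒ n = (δ/d)² = (2.319 / 0.73)² = 10.09.
Round up to the next whole unit.

n = 11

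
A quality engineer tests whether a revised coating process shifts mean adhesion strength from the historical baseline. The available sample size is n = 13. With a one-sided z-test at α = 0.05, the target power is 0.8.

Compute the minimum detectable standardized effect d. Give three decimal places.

Need Φ(δ − 1.645) = 0.8, so δ = 1.645 + 0.842 = 2.486.
δ = d·√n ⇒ d = δ/√n = 2.486/√13 = 0.6896.

d ≈ 0.690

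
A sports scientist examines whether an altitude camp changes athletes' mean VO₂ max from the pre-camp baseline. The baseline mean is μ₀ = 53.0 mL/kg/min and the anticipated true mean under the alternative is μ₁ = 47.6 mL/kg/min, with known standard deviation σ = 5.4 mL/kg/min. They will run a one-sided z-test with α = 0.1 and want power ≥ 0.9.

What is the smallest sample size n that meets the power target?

Standardized effect: d = |μ₁ − μ₀| / σ = |47.6 − 53.0| / 5.4 = 1.0000
Set Φ(δ − 1.282) = 0.9; then δ − 1.282 = Φ⁻¹(0.9) = 1.282, giving δ = 2.563.
δ = d·√n ⇒ n = (δ/d)² = (2.563 / 1.0000)² = 6.57.
Round up to the next whole unit.

n = 7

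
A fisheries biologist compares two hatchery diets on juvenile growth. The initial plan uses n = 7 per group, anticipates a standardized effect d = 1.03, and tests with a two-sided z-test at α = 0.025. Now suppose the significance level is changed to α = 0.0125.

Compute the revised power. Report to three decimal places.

δ = d·√(n/2) = 1.03 × √(7/2) = 1.9270 (unchanged). New critical value: z_{0.0063} = 2.498.
Revised power = Φ(δ − 2.498) + Φ(−δ − 2.498) = Φ(-0.571) + Φ(-4.425) = 0.2841 + 0.0000 = 0.2841.

Power ≈ 0.284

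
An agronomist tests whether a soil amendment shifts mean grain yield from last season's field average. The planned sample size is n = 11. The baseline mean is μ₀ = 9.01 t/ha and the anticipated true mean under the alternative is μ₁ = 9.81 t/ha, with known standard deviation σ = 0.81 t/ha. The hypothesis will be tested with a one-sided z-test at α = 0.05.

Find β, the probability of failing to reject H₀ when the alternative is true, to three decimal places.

β ≈ 0.051

Standardized effect: d = |μ₁ − μ₀| / σ = |9.81 − 9.01| / 0.81 = 0.9877
Noncentrality parameter: δ = d·√n = 0.9877 × √11 = 3.2757
One-sided α = 0.05 → critical value z_{0.05} = 1.645.
Power = Φ(δ − 1.645) = Φ(1.631) = 0.9485.
Type II error: β = 1 − power = 1 − 0.9485 = 0.0515.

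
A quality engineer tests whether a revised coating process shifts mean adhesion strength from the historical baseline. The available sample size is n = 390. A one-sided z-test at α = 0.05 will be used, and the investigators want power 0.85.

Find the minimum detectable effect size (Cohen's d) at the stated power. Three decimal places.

d ≈ 0.136

Need Φ(δ − 1.645) = 0.85, so δ = 1.645 + 1.036 = 2.681.
δ = d·√n ⇒ d = δ/√n = 2.681/√390 = 0.1358.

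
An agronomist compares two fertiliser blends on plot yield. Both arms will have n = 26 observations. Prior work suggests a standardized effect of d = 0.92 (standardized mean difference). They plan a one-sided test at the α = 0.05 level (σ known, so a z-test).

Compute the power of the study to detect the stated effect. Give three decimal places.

Noncentrality parameter: δ = d·√(n/2) = 0.92 × √(26/2) = 3.3171
One-sided α = 0.05 → critical value z_{0.05} = 1.645.
Power = P(Z > 1.645 − δ) = Φ(1.672) = 0.9528.

Power ≈ 0.953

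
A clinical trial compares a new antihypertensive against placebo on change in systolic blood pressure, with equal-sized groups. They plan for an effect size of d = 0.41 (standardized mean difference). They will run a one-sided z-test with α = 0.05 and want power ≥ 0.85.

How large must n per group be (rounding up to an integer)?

Set Φ(δ − 1.645) = 0.85; then δ − 1.645 = Φ⁻¹(0.85) = 1.036, giving δ = 2.681.
δ = d·√(n/2) ⇒ n = 2(δ/d)² = 2 × (2.681 / 0.41)² = 85.54.
Rounding up, n = 86 per group.

n = 86 per group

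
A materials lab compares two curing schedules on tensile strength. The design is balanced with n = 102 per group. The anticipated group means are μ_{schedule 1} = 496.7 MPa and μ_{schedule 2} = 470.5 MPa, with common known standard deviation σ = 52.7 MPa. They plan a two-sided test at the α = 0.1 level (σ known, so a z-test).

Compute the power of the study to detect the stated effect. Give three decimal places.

Standardized effect: d = |μ_{schedule 1} − μ_{schedule 2}| / σ = |496.7 − 470.5| / 52.7 = 0.4972
Noncentrality parameter: δ = d·√(n/2) = 0.4972 × √(102/2) = 3.5504
Two-sided α = 0.1 → critical value z_{0.05} = 1.645.
Power = Φ(δ − 1.645) + Φ(−δ − 1.645) = Φ(1.906) + Φ(-5.195) = 0.9716 + 0.0000 = 0.9716.

Power ≈ 0.972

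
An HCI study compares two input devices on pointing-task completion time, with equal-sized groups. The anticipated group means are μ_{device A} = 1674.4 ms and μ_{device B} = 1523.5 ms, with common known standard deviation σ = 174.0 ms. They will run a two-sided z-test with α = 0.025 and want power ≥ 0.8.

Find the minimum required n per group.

n = 26 per group

Standardized effect: d = |μ_{device A} − μ_{device B}| / σ = |1674.4 − 1523.5| / 174.0 = 0.8672
Set Φ(δ − 2.241) = 0.8; then δ − 2.241 = Φ⁻¹(0.8) = 0.842, giving δ = 3.083.
(Ignoring the negligible lower-tail rejection probability gives the usual closed-form inversion.)
δ = d·√(n/2) ⇒ n = 2(δ/d)² = 2 × (3.083 / 0.8672)² = 25.28.
Round up to the next whole unit.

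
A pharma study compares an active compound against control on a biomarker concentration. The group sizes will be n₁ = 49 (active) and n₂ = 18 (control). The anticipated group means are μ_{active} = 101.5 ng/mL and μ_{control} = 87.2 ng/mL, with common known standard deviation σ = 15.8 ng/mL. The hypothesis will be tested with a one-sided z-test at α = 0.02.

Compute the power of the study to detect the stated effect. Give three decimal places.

Standardized effect: d = |μ_{active} − μ_{control}| / σ = |101.5 − 87.2| / 15.8 = 0.9051
Noncentrality parameter: δ = d / √(1/n₁ + 1/n₂) = 0.9051 / √(1/49 + 1/18) = 3.2838
One-sided α = 0.02 → critical value z_{0.02} = 2.054.
Power = Φ(δ − 2.054) = Φ(1.230) = 0.8907.

Power ≈ 0.891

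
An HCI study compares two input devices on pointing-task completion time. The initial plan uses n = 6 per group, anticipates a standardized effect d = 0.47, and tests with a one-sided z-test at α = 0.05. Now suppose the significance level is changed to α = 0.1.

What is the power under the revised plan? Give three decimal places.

δ = d·√(n/2) = 0.47 × √(6/2) = 0.8141 (unchanged). New critical value: z_{0.1} = 1.282.
Revised power = P(Z > 1.282 − δ) = Φ(-0.467) = 0.3201.

Power ≈ 0.320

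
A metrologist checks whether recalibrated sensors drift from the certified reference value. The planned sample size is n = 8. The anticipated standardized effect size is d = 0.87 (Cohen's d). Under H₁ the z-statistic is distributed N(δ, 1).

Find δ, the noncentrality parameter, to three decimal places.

δ = d·√n = 0.87 × √8 = 2.4607

δ ≈ 2.461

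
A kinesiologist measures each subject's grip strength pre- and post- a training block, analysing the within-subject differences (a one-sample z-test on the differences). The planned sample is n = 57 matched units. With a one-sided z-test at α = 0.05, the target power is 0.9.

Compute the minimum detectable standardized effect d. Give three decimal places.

Required noncentrality: δ = z_{0.05} + z_{0.10} = 1.645 + 1.282 = 2.926.
δ = d·√n ⇒ d = δ/√n = 2.926/√57 = 0.3876.

d ≈ 0.388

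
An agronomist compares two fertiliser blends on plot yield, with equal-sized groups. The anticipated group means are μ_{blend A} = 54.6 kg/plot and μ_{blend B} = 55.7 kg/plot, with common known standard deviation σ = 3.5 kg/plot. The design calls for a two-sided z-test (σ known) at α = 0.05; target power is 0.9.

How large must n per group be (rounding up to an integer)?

Standardized effect: d = |μ_{blend A} − μ_{blend B}| / σ = |54.6 − 55.7| / 3.5 = 0.3143
For power 0.9 need Φ(δ − z_{0.025}) = 0.9, so δ = z_{0.025} + z_{0.10} = 1.960 + 1.282 = 3.242.
(Ignoring the negligible lower-tail rejection probability gives the usual closed-form inversion.)
δ = d·√(n/2) ⇒ n = 2(δ/d)² = 2 × (3.242 / 0.3143)² = 212.75.
Rounding up, n = 213 per group.

n = 213 per group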